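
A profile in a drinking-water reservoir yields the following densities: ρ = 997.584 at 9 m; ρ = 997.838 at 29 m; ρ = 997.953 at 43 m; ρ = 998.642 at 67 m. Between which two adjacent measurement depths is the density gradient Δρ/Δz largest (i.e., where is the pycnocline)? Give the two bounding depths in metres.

43–67 m

Compute the density gradient over each adjacent pair:
  9–29 m: Δρ/Δz = 0.254/20 = 0.013 kg m⁻⁴
  29–43 m: Δρ/Δz = 0.115/14 = 8.2 × 10⁻³ kg m⁻⁴
  43–67 m: Δρ/Δz = 0.689/24 = 0.029 kg m⁻⁴
The largest gradient is in the 43–67 m interval — the pycnocline.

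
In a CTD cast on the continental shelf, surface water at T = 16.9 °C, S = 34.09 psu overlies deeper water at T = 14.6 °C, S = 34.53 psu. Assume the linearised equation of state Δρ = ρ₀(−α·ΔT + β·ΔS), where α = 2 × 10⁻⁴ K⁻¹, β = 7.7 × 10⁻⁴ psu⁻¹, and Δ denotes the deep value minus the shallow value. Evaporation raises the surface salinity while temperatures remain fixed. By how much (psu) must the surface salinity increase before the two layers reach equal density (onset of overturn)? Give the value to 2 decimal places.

1.04 psu

Neutral buoyancy requires −α(T_deep − T_surf) + β(S_deep − S_surf′) = 0.
S_surf′ = S_deep − (α/β)·ΔT = 34.53 − (2 × 10⁻⁴/7.7 × 10⁻⁴)·(-2.3) = 35.1274 psu.
Increase required: 35.1274 − 34.09 = 1.0374 psu.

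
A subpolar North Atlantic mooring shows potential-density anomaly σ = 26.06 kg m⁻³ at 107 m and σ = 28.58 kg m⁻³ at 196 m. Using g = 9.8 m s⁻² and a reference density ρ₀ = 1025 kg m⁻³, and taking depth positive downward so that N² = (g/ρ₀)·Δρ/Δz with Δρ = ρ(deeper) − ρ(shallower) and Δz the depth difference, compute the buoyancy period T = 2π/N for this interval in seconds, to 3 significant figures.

382 s

Δρ = 1028.58 − 1026.06 = 2.52 kg m⁻³ over Δz = 196 − 107 = 89 m.
N² = (9.8/1025) × (2.52/89) = 2.7072 × 10⁻⁴ s⁻².
N = √(2.7072 × 10⁻⁴) = 0.016454 rad s⁻¹, so T = 2π/N = 381.86 s ≈ 382 s.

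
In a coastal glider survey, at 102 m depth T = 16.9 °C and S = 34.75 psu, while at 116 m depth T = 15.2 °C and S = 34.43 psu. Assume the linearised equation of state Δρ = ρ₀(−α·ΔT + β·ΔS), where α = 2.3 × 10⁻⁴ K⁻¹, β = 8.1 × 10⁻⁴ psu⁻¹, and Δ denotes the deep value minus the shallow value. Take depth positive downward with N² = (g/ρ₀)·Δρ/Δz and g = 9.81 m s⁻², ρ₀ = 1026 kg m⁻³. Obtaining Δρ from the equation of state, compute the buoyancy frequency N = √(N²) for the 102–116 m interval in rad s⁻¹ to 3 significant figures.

ΔT = -1.7 K, ΔS = -0.32 psu (deep − shallow).
Δρ/ρ₀ = −αΔT + βΔS = 3.91 × 10⁻⁴ − 2.592 × 10⁻⁴ = 1.318 × 10⁻⁴, so Δρ ≈ 0.1352 kg m⁻³.
N² = (g/ρ₀)·Δρ/Δz = g·(Δρ/ρ₀)/Δz = 9.81 × 1.318 × 10⁻⁴ / 14 = 9.2354 × 10⁻⁵ s⁻².
N = √(9.2354 × 10⁻⁵) = 9.6101 × 10⁻³ rad s⁻¹ ≈ 9.61 × 10⁻³ rad s⁻¹.

9.61 × 10⁻³ rad s⁻¹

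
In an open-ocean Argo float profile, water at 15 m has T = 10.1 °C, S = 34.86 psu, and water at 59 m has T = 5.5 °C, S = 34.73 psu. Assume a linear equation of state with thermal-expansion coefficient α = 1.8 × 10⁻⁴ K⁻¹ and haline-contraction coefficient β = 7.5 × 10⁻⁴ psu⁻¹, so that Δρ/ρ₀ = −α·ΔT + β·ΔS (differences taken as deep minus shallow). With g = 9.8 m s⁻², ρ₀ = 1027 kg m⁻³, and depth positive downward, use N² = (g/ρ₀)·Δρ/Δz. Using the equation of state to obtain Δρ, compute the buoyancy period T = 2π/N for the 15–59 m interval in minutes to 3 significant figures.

ΔT = -4.6 K, ΔS = -0.13 psu (deep − shallow).
Δρ/ρ₀ = −αΔT + βΔS = 8.28 × 10⁻⁴ − 9.75 × 10⁻⁵ = 7.305 × 10⁻⁴, so Δρ ≈ 0.7502 kg m⁻³.
N² = (g/ρ₀)·Δρ/Δz = g·(Δρ/ρ₀)/Δz = 9.8 × 7.305 × 10⁻⁴ / 44 = 1.6270 × 10⁻⁴ s⁻².
N = √(1.6270 × 10⁻⁴) = 0.012755 rad s⁻¹ → T = 2π/N = 492.61 s = 8.2102 min ≈ 8.21 min.

8.21 min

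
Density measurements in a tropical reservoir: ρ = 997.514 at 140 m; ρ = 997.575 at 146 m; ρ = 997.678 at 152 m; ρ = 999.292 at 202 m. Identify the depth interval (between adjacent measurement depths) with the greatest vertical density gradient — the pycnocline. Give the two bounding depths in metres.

152–202 m

Compute the density gradient over each adjacent pair:
  140–146 m: Δρ/Δz = 0.061/6 = 0.010 kg m⁻⁴
  146–152 m: Δρ/Δz = 0.103/6 = 0.017 kg m⁻⁴
  152–202 m: Δρ/Δz = 1.614/50 = 0.032 kg m⁻⁴
The largest gradient is in the 152–202 m interval — the pycnocline.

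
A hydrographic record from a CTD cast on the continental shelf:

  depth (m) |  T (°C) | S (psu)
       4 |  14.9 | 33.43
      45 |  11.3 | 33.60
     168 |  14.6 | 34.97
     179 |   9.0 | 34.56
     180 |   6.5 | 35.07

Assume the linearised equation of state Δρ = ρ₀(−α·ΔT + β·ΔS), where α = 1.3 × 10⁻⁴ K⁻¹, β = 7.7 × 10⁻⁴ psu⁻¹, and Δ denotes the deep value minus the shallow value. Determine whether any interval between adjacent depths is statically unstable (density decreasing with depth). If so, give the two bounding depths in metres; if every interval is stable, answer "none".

none

Evaluate Δρ/ρ₀ = −αΔT + βΔS across each adjacent pair:
  4–45 m: −αΔT+βΔS = −(1.3 × 10⁻⁴)(-3.6)+(7.7 × 10⁻⁴)(+0.17) = 6.0 × 10⁻⁴ → stable
  45–168 m: −αΔT+βΔS = −(1.3 × 10⁻⁴)(+3.3)+(7.7 × 10⁻⁴)(+1.37) = 6.3 × 10⁻⁴ → stable
  168–179 m: −αΔT+βΔS = −(1.3 × 10⁻⁴)(-5.6)+(7.7 × 10⁻⁴)(-0.41) = 4.1 × 10⁻⁴ → stable
  179–180 m: −αΔT+βΔS = −(1.3 × 10⁻⁴)(-2.5)+(7.7 × 10⁻⁴)(+0.51) = 7.2 × 10⁻⁴ → stable
Every interval has Δρ > 0: the column is stably stratified throughout.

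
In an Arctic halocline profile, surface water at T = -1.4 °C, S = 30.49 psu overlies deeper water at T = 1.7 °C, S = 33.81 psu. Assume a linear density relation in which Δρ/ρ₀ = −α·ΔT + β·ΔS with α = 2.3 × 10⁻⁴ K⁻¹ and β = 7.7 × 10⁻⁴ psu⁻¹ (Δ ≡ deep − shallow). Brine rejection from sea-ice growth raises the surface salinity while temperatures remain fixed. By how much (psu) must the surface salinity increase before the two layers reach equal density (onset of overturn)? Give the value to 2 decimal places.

2.39 psu

Neutral buoyancy requires −α(T_deep − T_surf) + β(S_deep − S_surf′) = 0.
S_surf′ = S_deep − (α/β)·ΔT = 33.81 − (2.3 × 10⁻⁴/7.7 × 10⁻⁴)·(+3.1) = 32.8840 psu.
Increase required: 32.8840 − 30.49 = 2.3940 psu.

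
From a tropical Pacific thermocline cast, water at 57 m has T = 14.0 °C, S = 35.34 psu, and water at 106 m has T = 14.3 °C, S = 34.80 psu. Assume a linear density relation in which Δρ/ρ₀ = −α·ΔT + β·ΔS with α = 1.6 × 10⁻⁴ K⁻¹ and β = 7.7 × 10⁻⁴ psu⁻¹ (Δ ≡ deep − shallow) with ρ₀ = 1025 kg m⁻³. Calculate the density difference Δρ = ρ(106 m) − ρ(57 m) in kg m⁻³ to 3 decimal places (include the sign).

ΔT = +0.3 K, ΔS = -0.54 psu (deep − shallow).
Δρ/ρ₀ = −(1.6 × 10⁻⁴)(+0.3) + (7.7 × 10⁻⁴)(-0.54) = -4.638 × 10⁻⁴.
Δρ = 1025 × (-4.638 × 10⁻⁴) = -0.475 kg m⁻³.
Negative Δρ: lighter below, statically unstable.

-0.475 kg m⁻³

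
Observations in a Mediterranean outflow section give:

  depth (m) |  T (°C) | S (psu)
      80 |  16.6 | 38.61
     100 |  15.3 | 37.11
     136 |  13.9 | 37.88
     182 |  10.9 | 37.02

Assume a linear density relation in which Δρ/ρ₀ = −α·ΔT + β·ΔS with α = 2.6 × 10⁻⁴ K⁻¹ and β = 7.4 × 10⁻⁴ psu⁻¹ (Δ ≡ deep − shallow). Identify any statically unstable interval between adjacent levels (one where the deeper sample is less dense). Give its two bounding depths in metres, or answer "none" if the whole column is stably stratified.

Evaluate Δρ/ρ₀ = −αΔT + βΔS across each adjacent pair:
  80–100 m: −αΔT+βΔS = −(2.6 × 10⁻⁴)(-1.3)+(7.4 × 10⁻⁴)(-1.50) = -7.7 × 10⁻⁴ → UNSTABLE
  100–136 m: −αΔT+βΔS = −(2.6 × 10⁻⁴)(-1.4)+(7.4 × 10⁻⁴)(+0.77) = 9.3 × 10⁻⁴ → stable
  136–182 m: −αΔT+βΔS = −(2.6 × 10⁻⁴)(-3.0)+(7.4 × 10⁻⁴)(-0.86) = 1.4 × 10⁻⁴ → stable
The 80–100 m interval has Δρ < 0: lighter water underlies denser water.

80–100 m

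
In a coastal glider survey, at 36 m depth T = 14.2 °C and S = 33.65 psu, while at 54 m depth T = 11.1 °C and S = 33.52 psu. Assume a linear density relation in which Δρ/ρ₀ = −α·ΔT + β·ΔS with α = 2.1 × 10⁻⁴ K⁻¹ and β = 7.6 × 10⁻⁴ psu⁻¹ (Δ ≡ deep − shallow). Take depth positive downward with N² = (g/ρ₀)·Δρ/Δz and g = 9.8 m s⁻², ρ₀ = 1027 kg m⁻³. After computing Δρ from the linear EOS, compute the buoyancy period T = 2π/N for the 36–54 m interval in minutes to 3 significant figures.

6.04 min

ΔT = -3.1 K, ΔS = -0.13 psu (deep − shallow).
Δρ/ρ₀ = −αΔT + βΔS = 6.51 × 10⁻⁴ − 9.88 × 10⁻⁵ = 5.522 × 10⁻⁴, so Δρ ≈ 0.5671 kg m⁻³.
N² = (g/ρ₀)·Δρ/Δz = g·(Δρ/ρ₀)/Δz = 9.8 × 5.522 × 10⁻⁴ / 18 = 3.0064 × 10⁻⁴ s⁻².
N = √(3.0064 × 10⁻⁴) = 0.017339 rad s⁻¹ → T = 2π/N = 362.37 s = 6.0395 min ≈ 6.04 min.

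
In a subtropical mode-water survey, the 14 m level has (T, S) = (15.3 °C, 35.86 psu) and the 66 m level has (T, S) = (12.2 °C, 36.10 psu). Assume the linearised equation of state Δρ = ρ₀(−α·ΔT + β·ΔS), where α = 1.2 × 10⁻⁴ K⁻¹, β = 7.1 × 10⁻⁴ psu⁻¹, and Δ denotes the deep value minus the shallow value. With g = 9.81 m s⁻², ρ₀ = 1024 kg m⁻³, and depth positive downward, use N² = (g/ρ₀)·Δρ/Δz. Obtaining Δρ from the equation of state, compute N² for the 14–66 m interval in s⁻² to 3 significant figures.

ΔT = -3.1 K, ΔS = +0.24 psu (deep − shallow).
Δρ/ρ₀ = −αΔT + βΔS = 3.72 × 10⁻⁴ + 1.704 × 10⁻⁴ = 5.424 × 10⁻⁴, so Δρ ≈ 0.5554 kg m⁻³.
N² = (g/ρ₀)·Δρ/Δz = g·(Δρ/ρ₀)/Δz = 9.81 × 5.424 × 10⁻⁴ / 52 = 1.0233 × 10⁻⁴ s⁻² ≈ 1.02 × 10⁻⁴ s⁻².

1.02 × 10⁻⁴ s⁻²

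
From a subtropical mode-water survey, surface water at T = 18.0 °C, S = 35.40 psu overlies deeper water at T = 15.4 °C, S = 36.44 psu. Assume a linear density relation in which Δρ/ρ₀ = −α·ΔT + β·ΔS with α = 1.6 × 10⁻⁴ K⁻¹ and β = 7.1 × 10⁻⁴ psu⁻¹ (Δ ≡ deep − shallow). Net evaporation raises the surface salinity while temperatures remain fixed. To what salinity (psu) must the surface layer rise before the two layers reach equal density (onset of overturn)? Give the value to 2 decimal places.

37.03 psu

Neutral buoyancy requires −α(T_deep − T_surf) + β(S_deep − S_surf′) = 0.
S_surf′ = S_deep − (α/β)·ΔT = 36.44 − (1.6 × 10⁻⁴/7.1 × 10⁻⁴)·(-2.6) = 37.0259 psu.
Increase required: 37.0259 − 35.40 = 1.6259 psu.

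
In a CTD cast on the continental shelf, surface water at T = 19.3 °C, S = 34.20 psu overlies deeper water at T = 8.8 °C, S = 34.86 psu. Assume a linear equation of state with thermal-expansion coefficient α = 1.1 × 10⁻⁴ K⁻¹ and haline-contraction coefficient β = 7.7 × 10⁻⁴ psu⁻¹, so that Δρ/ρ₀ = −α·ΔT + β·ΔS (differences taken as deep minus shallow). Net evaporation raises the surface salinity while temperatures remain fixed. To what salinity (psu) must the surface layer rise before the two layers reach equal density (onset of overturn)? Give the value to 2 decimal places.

Neutral buoyancy requires −α(T_deep − T_surf) + β(S_deep − S_surf′) = 0.
S_surf′ = S_deep − (α/β)·ΔT = 34.86 − (1.1 × 10⁻⁴/7.7 × 10⁻⁴)·(-10.5) = 36.3600 psu.
Increase required: 36.3600 − 34.20 = 2.1600 psu.

36.36 psu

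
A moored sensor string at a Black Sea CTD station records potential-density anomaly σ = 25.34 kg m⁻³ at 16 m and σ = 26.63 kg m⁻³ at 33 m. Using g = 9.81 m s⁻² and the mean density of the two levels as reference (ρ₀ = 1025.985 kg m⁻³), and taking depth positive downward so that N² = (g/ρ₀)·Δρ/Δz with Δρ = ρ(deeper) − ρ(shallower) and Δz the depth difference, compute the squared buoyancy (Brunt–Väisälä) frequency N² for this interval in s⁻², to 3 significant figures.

Δρ = 1026.63 − 1025.34 = 1.29 kg m⁻³ over Δz = 33 − 16 = 17 m.
N² = (9.81/1025.985) × (1.29/17) = 7.2555 × 10⁻⁴ s⁻² ≈ 7.26 × 10⁻⁴ s⁻².
N² > 0, so the interval is statically stable.

7.26 × 10⁻⁴ s⁻²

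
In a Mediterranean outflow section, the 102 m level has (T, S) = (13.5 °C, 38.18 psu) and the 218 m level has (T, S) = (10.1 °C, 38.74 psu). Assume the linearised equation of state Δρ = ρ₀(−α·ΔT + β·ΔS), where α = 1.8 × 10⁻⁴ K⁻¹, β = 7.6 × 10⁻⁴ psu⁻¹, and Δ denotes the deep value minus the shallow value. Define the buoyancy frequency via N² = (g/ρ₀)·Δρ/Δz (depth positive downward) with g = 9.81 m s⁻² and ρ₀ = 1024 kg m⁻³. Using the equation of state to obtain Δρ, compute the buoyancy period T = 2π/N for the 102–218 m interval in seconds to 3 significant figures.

671 s

ΔT = -3.4 K, ΔS = +0.56 psu (deep − shallow).
Δρ/ρ₀ = −αΔT + βΔS = 6.12 × 10⁻⁴ + 4.256 × 10⁻⁴ = 1.0376 × 10⁻³, so Δρ ≈ 1.063 kg m⁻³.
N² = (g/ρ₀)·Δρ/Δz = g·(Δρ/ρ₀)/Δz = 9.81 × 1.0376 × 10⁻³ / 116 = 8.7749 × 10⁻⁵ s⁻².
N = √(8.7749 × 10⁻⁵) = 9.3674 × 10⁻³ rad s⁻¹ → T = 2π/N = 670.75 s ≈ 671 s.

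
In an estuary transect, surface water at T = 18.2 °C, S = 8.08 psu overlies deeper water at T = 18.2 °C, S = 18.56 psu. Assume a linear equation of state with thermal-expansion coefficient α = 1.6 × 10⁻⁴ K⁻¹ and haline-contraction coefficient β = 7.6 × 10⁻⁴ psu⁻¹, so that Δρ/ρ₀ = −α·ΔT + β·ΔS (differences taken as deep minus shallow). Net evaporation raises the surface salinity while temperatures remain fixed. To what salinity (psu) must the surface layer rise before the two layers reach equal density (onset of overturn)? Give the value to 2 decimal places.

Neutral buoyancy requires −α(T_deep − T_surf) + β(S_deep − S_surf′) = 0.
S_surf′ = S_deep − (α/β)·ΔT = 18.56 − (1.6 × 10⁻⁴/7.6 × 10⁻⁴)·(+0.0) = 18.5600 psu.
Increase required: 18.5600 − 8.08 = 10.4800 psu.

18.56 psu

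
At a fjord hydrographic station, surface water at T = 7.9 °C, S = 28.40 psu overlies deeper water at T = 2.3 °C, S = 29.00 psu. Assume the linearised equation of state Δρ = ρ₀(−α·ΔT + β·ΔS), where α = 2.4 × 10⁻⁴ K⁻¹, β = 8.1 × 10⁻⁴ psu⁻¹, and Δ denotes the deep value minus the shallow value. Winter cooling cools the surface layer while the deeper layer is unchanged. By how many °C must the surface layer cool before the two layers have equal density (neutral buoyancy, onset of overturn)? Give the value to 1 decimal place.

7.6 °C

Neutral buoyancy requires Δρ = 0, i.e. −α(T_deep − T_surf′) + β(S_deep − S_surf) = 0.
T_surf′ = T_deep − (β/α)·ΔS = 2.3 − (8.1 × 10⁻⁴/2.4 × 10⁻⁴)·(+0.60) = 0.275 °C.
Cooling required: 7.9 − (0.275) = 7.625 °C.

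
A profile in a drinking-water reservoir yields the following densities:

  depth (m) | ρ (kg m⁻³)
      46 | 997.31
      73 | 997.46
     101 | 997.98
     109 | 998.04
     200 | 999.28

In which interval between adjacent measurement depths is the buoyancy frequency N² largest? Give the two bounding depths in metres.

Compute the density gradient over each adjacent pair:
  46–73 m: Δρ/Δz = 0.15/27 = 5.6 × 10⁻³ kg m⁻⁴
  73–101 m: Δρ/Δz = 0.52/28 = 0.019 kg m⁻⁴
  101–109 m: Δρ/Δz = 0.06/8 = 7.5 × 10⁻³ kg m⁻⁴
  109–200 m: Δρ/Δz = 1.24/91 = 0.014 kg m⁻⁴
The largest gradient is in the 73–101 m interval — the pycnocline.

73–101 m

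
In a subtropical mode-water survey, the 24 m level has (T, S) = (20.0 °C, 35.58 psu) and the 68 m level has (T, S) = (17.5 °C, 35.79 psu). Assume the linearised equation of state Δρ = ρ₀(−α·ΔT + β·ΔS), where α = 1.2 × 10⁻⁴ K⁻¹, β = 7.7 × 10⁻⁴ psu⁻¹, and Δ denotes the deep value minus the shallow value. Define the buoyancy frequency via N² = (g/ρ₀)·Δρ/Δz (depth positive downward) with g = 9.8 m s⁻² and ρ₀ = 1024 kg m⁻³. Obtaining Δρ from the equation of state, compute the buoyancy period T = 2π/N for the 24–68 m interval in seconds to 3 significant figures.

620 s

ΔT = -2.5 K, ΔS = +0.21 psu (deep − shallow).
Δρ/ρ₀ = −αΔT + βΔS = 3.00 × 10⁻⁴ + 1.617 × 10⁻⁴ = 4.617 × 10⁻⁴, so Δρ ≈ 0.4728 kg m⁻³.
N² = (g/ρ₀)·Δρ/Δz = g·(Δρ/ρ₀)/Δz = 9.8 × 4.617 × 10⁻⁴ / 44 = 1.0283 × 10⁻⁴ s⁻².
N = √(1.0283 × 10⁻⁴) = 0.010141 rad s⁻¹ → T = 2π/N = 619.58 s ≈ 620 s.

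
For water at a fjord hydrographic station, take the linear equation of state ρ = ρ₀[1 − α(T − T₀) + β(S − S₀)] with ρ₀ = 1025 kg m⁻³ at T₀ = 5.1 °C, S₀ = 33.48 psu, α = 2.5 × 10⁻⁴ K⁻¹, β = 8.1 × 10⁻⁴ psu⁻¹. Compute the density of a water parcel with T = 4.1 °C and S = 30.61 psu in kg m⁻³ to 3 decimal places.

T − T₀ = -1.0 K, S − S₀ = -2.87 psu.
Bracket = 1 − α·(-1.0) + β·(-2.87) = 1 + (-2.0747 × 10⁻³) = 0.9979253.
ρ = 1025 × 0.9979253 = 1022.873 kg m⁻³.

1022.873 kg m⁻³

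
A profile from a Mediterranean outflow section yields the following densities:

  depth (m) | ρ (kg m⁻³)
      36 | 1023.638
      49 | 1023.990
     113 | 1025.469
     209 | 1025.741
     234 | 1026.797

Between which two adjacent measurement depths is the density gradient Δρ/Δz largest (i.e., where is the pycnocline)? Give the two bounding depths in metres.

209–234 m

Compute the density gradient over each adjacent pair:
  36–49 m: Δρ/Δz = 0.352/13 = 0.027 kg m⁻⁴
  49–113 m: Δρ/Δz = 1.479/64 = 0.023 kg m⁻⁴
  113–209 m: Δρ/Δz = 0.272/96 = 2.8 × 10⁻³ kg m⁻⁴
  209–234 m: Δρ/Δz = 1.056/25 = 0.042 kg m⁻⁴
The largest gradient is in the 209–234 m interval — the pycnocline.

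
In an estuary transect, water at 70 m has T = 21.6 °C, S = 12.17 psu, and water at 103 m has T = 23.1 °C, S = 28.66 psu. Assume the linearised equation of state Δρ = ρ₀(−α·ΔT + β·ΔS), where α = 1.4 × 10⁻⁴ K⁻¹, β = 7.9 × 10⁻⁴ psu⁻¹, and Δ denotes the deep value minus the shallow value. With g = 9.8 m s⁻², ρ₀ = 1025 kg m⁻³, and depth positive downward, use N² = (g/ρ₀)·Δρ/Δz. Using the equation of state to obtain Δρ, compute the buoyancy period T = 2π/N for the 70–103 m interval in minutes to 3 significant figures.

1.70 min

ΔT = +1.5 K, ΔS = +16.49 psu (deep − shallow).
Δρ/ρ₀ = −αΔT + βΔS = -2.10 × 10⁻⁴ + 0.0130271 = 0.0128171, so Δρ ≈ 13.14 kg m⁻³.
N² = (g/ρ₀)·Δρ/Δz = g·(Δρ/ρ₀)/Δz = 9.8 × 0.0128171 / 33 = 3.8063 × 10⁻³ s⁻².
N = √(3.8063 × 10⁻³) = 0.061695 rad s⁻¹ → T = 2π/N = 101.84 s = 1.6973 min ≈ 1.70 min.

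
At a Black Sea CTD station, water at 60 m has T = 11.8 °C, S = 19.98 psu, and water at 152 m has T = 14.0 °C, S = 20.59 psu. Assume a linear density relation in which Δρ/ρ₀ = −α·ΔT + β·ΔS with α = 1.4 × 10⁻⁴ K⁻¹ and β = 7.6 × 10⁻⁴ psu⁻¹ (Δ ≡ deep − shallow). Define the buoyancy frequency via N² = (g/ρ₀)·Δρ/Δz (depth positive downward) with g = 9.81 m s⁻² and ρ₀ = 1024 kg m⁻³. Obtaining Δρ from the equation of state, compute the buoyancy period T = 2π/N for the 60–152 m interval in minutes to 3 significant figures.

25.7 min

ΔT = +2.2 K, ΔS = +0.61 psu (deep − shallow).
Δρ/ρ₀ = −αΔT + βΔS = -3.08 × 10⁻⁴ + 4.636 × 10⁻⁴ = 1.556 × 10⁻⁴, so Δρ ≈ 0.1593 kg m⁻³.
N² = (g/ρ₀)·Δρ/Δz = g·(Δρ/ρ₀)/Δz = 9.81 × 1.556 × 10⁻⁴ / 92 = 1.6592 × 10⁻⁵ s⁻².
N = √(1.6592 × 10⁻⁵) = 4.0733 × 10⁻³ rad s⁻¹ → T = 2π/N = 1.5425 × 10³ s = 25.708 min ≈ 25.7 min.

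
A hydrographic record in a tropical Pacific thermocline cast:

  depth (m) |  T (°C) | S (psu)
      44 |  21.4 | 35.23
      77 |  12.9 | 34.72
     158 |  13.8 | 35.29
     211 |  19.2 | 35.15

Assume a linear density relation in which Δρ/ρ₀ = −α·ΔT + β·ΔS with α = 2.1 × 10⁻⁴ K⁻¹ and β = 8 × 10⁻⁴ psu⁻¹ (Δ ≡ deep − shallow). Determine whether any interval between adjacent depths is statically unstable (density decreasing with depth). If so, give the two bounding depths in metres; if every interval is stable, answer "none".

158–211 m

Evaluate Δρ/ρ₀ = −αΔT + βΔS across each adjacent pair:
  44–77 m: −αΔT+βΔS = −(2.1 × 10⁻⁴)(-8.5)+(8 × 10⁻⁴)(-0.51) = 1.4 × 10⁻³ → stable
  77–158 m: −αΔT+βΔS = −(2.1 × 10⁻⁴)(+0.9)+(8 × 10⁻⁴)(+0.57) = 2.7 × 10⁻⁴ → stable
  158–211 m: −αΔT+βΔS = −(2.1 × 10⁻⁴)(+5.4)+(8 × 10⁻⁴)(-0.14) = -1.2 × 10⁻³ → UNSTABLE
The 158–211 m interval has Δρ < 0: lighter water underlies denser water.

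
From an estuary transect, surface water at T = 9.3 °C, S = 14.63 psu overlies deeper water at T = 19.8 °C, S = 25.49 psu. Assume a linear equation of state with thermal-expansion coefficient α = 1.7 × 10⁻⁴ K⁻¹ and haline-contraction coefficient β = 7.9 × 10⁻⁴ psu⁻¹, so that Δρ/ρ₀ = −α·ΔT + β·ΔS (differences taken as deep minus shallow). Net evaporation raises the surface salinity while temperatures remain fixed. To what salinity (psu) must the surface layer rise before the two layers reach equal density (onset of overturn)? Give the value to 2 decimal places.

23.23 psu

Neutral buoyancy requires −α(T_deep − T_surf) + β(S_deep − S_surf′) = 0.
S_surf′ = S_deep − (α/β)·ΔT = 25.49 − (1.7 × 10⁻⁴/7.9 × 10⁻⁴)·(+10.5) = 23.2305 psu.
Increase required: 23.2305 − 14.63 = 8.6005 psu.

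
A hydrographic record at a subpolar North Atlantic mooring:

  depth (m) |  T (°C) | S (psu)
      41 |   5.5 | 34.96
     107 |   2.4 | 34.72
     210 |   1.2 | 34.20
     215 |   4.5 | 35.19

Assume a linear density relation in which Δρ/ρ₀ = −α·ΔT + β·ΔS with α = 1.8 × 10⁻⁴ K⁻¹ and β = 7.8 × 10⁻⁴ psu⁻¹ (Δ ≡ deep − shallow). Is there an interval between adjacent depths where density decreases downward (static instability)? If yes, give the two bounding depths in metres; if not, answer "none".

Evaluate Δρ/ρ₀ = −αΔT + βΔS across each adjacent pair:
  41–107 m: −αΔT+βΔS = −(1.8 × 10⁻⁴)(-3.1)+(7.8 × 10⁻⁴)(-0.24) = 3.7 × 10⁻⁴ → stable
  107–210 m: −αΔT+βΔS = −(1.8 × 10⁻⁴)(-1.2)+(7.8 × 10⁻⁴)(-0.52) = -1.9 × 10⁻⁴ → UNSTABLE
  210–215 m: −αΔT+βΔS = −(1.8 × 10⁻⁴)(+3.3)+(7.8 × 10⁻⁴)(+0.99) = 1.8 × 10⁻⁴ → stable
The 107–210 m interval has Δρ < 0: lighter water underlies denser water.

107–210 m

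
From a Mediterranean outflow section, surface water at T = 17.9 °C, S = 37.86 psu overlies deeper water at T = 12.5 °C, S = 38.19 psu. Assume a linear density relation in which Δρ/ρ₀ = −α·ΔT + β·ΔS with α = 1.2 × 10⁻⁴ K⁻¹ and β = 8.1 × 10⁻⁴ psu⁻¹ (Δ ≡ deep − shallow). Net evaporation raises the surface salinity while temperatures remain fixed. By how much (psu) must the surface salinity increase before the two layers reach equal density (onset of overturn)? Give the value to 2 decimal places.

Neutral buoyancy requires −α(T_deep − T_surf) + β(S_deep − S_surf′) = 0.
S_surf′ = S_deep − (α/β)·ΔT = 38.19 − (1.2 × 10⁻⁴/8.1 × 10⁻⁴)·(-5.4) = 38.9900 psu.
Increase required: 38.9900 − 37.86 = 1.1300 psu.

1.13 psu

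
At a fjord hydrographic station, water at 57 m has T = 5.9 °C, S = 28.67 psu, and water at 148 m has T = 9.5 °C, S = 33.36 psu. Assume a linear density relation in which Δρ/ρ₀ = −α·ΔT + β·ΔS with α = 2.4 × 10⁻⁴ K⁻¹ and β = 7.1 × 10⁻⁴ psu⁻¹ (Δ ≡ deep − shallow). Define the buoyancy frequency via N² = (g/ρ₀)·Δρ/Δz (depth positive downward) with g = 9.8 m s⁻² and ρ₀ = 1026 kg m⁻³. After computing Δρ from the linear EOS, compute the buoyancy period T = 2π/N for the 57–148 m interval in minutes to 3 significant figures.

ΔT = +3.6 K, ΔS = +4.69 psu (deep − shallow).
Δρ/ρ₀ = −αΔT + βΔS = -8.64 × 10⁻⁴ + 3.3299 × 10⁻³ = 2.4659 × 10⁻³, so Δρ ≈ 2.530 kg m⁻³.
N² = (g/ρ₀)·Δρ/Δz = g·(Δρ/ρ₀)/Δz = 9.8 × 2.4659 × 10⁻³ / 91 = 2.6556 × 10⁻⁴ s⁻².
N = √(2.6556 × 10⁻⁴) = 0.016296 rad s⁻¹ → T = 2π/N = 385.57 s = 6.4262 min ≈ 6.43 min.

6.43 min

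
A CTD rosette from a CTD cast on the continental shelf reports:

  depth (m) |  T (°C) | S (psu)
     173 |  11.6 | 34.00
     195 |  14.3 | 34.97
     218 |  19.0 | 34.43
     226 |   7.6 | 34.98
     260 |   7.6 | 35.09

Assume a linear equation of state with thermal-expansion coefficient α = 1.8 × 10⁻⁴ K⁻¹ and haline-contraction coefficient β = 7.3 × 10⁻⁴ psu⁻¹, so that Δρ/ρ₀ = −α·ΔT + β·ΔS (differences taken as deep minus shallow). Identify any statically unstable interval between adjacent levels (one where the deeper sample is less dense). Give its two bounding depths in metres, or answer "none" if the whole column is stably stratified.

195–218 m

Evaluate Δρ/ρ₀ = −αΔT + βΔS across each adjacent pair:
  173–195 m: −αΔT+βΔS = −(1.8 × 10⁻⁴)(+2.7)+(7.3 × 10⁻⁴)(+0.97) = 2.2 × 10⁻⁴ → stable
  195–218 m: −αΔT+βΔS = −(1.8 × 10⁻⁴)(+4.7)+(7.3 × 10⁻⁴)(-0.54) = -1.2 × 10⁻³ → UNSTABLE
  218–226 m: −αΔT+βΔS = −(1.8 × 10⁻⁴)(-11.4)+(7.3 × 10⁻⁴)(+0.55) = 2.5 × 10⁻³ → stable
  226–260 m: −αΔT+βΔS = −(1.8 × 10⁻⁴)(+0.0)+(7.3 × 10⁻⁴)(+0.11) = 8.0 × 10⁻⁵ → stable
The 195–218 m interval has Δρ < 0: lighter water underlies denser water.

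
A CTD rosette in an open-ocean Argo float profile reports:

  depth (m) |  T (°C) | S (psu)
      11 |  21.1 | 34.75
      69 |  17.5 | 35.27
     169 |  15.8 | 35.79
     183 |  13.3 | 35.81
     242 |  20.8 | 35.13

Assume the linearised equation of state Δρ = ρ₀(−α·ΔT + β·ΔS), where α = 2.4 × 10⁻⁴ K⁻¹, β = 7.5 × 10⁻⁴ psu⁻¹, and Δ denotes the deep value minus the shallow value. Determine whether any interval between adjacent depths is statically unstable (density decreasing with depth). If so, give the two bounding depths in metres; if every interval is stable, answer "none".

Evaluate Δρ/ρ₀ = −αΔT + βΔS across each adjacent pair:
  11–69 m: −αΔT+βΔS = −(2.4 × 10⁻⁴)(-3.6)+(7.5 × 10⁻⁴)(+0.52) = 1.3 × 10⁻³ → stable
  69–169 m: −αΔT+βΔS = −(2.4 × 10⁻⁴)(-1.7)+(7.5 × 10⁻⁴)(+0.52) = 8.0 × 10⁻⁴ → stable
  169–183 m: −αΔT+βΔS = −(2.4 × 10⁻⁴)(-2.5)+(7.5 × 10⁻⁴)(+0.02) = 6.2 × 10⁻⁴ → stable
  183–242 m: −αΔT+βΔS = −(2.4 × 10⁻⁴)(+7.5)+(7.5 × 10⁻⁴)(-0.68) = -2.3 × 10⁻³ → UNSTABLE
The 183–242 m interval has Δρ < 0: lighter water underlies denser water.

183–242 m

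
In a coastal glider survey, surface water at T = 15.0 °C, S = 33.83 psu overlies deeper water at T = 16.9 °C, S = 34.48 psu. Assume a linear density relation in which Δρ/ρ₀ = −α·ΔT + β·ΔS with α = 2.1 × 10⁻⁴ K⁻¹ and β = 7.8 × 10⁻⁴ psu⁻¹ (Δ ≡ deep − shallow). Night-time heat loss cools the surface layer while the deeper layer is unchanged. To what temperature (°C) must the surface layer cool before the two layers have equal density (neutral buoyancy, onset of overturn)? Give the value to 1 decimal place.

14.5 °C

Neutral buoyancy requires Δρ = 0, i.e. −α(T_deep − T_surf′) + β(S_deep − S_surf) = 0.
T_surf′ = T_deep − (β/α)·ΔS = 16.9 − (7.8 × 10⁻⁴/2.1 × 10⁻⁴)·(+0.65) = 14.486 °C.
Cooling required: 15.0 − (14.486) = 0.514 °C.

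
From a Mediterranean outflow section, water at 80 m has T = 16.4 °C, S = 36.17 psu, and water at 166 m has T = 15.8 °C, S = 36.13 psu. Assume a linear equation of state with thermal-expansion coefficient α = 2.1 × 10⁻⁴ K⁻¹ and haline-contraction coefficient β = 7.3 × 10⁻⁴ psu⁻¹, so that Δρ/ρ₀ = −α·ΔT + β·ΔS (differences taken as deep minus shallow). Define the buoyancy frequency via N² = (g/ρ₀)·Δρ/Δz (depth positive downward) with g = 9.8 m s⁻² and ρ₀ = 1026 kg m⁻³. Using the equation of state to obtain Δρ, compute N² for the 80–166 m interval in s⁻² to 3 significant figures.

1.10 × 10⁻⁵ s⁻²

ΔT = -0.6 K, ΔS = -0.04 psu (deep − shallow).
Δρ/ρ₀ = −αΔT + βΔS = 1.26 × 10⁻⁴ − 2.92 × 10⁻⁵ = 9.68 × 10⁻⁵, so Δρ ≈ 0.09932 kg m⁻³.
N² = (g/ρ₀)·Δρ/Δz = g·(Δρ/ρ₀)/Δz = 9.8 × 9.68 × 10⁻⁵ / 86 = 1.1031 × 10⁻⁵ s⁻² ≈ 1.10 × 10⁻⁵ s⁻².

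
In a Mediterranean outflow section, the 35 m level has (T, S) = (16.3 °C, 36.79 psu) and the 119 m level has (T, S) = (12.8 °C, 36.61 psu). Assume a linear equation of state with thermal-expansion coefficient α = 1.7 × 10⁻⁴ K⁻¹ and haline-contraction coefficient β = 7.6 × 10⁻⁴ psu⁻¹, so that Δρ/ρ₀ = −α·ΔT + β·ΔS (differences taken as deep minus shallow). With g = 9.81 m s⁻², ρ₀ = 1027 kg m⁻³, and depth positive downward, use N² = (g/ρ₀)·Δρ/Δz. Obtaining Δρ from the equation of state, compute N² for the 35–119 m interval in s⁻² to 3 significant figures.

ΔT = -3.5 K, ΔS = -0.18 psu (deep − shallow).
Δρ/ρ₀ = −αΔT + βΔS = 5.95 × 10⁻⁴ − 1.368 × 10⁻⁴ = 4.582 × 10⁻⁴, so Δρ ≈ 0.4706 kg m⁻³.
N² = (g/ρ₀)·Δρ/Δz = g·(Δρ/ρ₀)/Δz = 9.81 × 4.582 × 10⁻⁴ / 84 = 5.3511 × 10⁻⁵ s⁻² ≈ 5.35 × 10⁻⁵ s⁻².

5.35 × 10⁻⁵ s⁻²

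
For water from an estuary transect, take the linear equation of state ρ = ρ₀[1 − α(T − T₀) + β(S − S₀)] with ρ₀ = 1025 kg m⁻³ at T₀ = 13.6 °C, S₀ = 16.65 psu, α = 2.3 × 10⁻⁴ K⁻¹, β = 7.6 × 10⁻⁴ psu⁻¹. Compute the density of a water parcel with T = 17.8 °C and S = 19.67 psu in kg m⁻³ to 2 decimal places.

1026.36 kg m⁻³

T − T₀ = +4.2 K, S − S₀ = +3.02 psu.
Bracket = 1 − α·(+4.2) + β·(+3.02) = 1 + (1.3292 × 10⁻³) = 1.0013292.
ρ = 1025 × 1.0013292 = 1026.36 kg m⁻³.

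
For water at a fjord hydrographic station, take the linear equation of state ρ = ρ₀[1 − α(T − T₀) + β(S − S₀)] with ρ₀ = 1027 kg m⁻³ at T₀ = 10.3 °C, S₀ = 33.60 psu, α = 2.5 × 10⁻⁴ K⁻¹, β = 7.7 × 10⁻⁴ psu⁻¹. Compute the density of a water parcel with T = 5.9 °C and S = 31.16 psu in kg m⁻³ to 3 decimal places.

T − T₀ = -4.4 K, S − S₀ = -2.44 psu.
Bracket = 1 − α·(-4.4) + β·(-2.44) = 1 + (-7.788 × 10⁻⁴) = 0.9992212.
ρ = 1027 × 0.9992212 = 1026.200 kg m⁻³.

1026.200 kg m⁻³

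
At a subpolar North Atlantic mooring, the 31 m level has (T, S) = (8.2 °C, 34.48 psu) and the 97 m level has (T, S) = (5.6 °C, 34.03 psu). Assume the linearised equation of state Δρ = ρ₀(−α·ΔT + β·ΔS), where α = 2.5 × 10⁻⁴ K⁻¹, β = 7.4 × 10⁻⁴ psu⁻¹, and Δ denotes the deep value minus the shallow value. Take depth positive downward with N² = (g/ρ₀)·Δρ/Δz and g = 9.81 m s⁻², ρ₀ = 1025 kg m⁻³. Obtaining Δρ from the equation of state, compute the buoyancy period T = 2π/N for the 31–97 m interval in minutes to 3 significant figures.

ΔT = -2.6 K, ΔS = -0.45 psu (deep − shallow).
Δρ/ρ₀ = −αΔT + βΔS = 6.50 × 10⁻⁴ − 3.33 × 10⁻⁴ = 3.17 × 10⁻⁴, so Δρ ≈ 0.3249 kg m⁻³.
N² = (g/ρ₀)·Δρ/Δz = g·(Δρ/ρ₀)/Δz = 9.81 × 3.17 × 10⁻⁴ / 66 = 4.7118 × 10⁻⁵ s⁻².
N = √(4.7118 × 10⁻⁵) = 6.8643 × 10⁻³ rad s⁻¹ → T = 2π/N = 915.34 s = 15.256 min ≈ 15.3 min.

15.3 min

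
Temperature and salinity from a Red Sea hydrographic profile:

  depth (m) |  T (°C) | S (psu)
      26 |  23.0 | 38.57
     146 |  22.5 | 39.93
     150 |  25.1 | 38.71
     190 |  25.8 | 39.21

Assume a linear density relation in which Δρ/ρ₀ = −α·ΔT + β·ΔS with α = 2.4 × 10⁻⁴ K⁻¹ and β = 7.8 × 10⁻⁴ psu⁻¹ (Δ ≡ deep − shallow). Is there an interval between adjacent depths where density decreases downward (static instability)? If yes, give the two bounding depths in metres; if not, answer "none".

Evaluate Δρ/ρ₀ = −αΔT + βΔS across each adjacent pair:
  26–146 m: −αΔT+βΔS = −(2.4 × 10⁻⁴)(-0.5)+(7.8 × 10⁻⁴)(+1.36) = 1.2 × 10⁻³ → stable
  146–150 m: −αΔT+βΔS = −(2.4 × 10⁻⁴)(+2.6)+(7.8 × 10⁻⁴)(-1.22) = -1.6 × 10⁻³ → UNSTABLE
  150–190 m: −αΔT+βΔS = −(2.4 × 10⁻⁴)(+0.7)+(7.8 × 10⁻⁴)(+0.50) = 2.2 × 10⁻⁴ → stable
The 146–150 m interval has Δρ < 0: lighter water underlies denser water.

146–150 m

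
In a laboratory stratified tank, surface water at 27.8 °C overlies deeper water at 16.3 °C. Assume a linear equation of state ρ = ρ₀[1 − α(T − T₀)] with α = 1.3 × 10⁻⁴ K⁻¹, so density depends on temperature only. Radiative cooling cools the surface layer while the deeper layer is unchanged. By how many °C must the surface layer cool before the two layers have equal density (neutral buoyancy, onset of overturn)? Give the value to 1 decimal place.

With temperature the only control, equal density requires T_surf′ = T_deep.
T_surf′ = 16.3 °C.
Cooling required: 27.8 − 16.3 = 11.5 °C.

11.5 °C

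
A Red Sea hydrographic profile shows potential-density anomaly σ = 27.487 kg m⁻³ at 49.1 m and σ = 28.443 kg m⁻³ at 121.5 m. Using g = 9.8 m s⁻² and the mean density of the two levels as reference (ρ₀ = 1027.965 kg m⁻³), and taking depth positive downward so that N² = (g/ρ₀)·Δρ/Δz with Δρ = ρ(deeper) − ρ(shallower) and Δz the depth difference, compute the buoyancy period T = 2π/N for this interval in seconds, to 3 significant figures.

Δρ = 1028.443 − 1027.487 = 0.956 kg m⁻³ over Δz = 121.5 − 49.1 = 72.4 m.
N² = (9.8/1027.965) × (0.956/72.4) = 1.2588 × 10⁻⁴ s⁻².
N = √(1.2588 × 10⁻⁴) = 0.011220 rad s⁻¹, so T = 2π/N = 560.00 s ≈ 560 s.

560 s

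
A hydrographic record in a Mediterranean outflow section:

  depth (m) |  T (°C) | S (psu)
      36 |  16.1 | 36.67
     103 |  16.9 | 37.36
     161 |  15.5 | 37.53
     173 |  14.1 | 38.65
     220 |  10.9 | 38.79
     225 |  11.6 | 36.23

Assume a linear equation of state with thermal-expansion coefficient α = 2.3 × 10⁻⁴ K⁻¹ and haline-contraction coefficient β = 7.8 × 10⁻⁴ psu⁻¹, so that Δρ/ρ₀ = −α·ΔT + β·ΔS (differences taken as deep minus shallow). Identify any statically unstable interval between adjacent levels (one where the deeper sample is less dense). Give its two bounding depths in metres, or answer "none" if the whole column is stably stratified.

Evaluate Δρ/ρ₀ = −αΔT + βΔS across each adjacent pair:
  36–103 m: −αΔT+βΔS = −(2.3 × 10⁻⁴)(+0.8)+(7.8 × 10⁻⁴)(+0.69) = 3.5 × 10⁻⁴ → stable
  103–161 m: −αΔT+βΔS = −(2.3 × 10⁻⁴)(-1.4)+(7.8 × 10⁻⁴)(+0.17) = 4.5 × 10⁻⁴ → stable
  161–173 m: −αΔT+βΔS = −(2.3 × 10⁻⁴)(-1.4)+(7.8 × 10⁻⁴)(+1.12) = 1.2 × 10⁻³ → stable
  173–220 m: −αΔT+βΔS = −(2.3 × 10⁻⁴)(-3.2)+(7.8 × 10⁻⁴)(+0.14) = 8.5 × 10⁻⁴ → stable
  220–225 m: −αΔT+βΔS = −(2.3 × 10⁻⁴)(+0.7)+(7.8 × 10⁻⁴)(-2.56) = -2.2 × 10⁻³ → UNSTABLE
The 220–225 m interval has Δρ < 0: lighter water underlies denser water.

220–225 m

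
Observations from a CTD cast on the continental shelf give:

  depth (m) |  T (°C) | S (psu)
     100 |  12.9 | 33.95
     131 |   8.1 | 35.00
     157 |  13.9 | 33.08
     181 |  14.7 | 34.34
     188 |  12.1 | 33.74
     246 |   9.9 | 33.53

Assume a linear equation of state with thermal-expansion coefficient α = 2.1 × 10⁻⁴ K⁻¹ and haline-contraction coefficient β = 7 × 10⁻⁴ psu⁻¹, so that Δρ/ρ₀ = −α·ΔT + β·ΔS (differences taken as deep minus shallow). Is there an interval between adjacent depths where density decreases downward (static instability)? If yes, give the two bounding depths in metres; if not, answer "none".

Evaluate Δρ/ρ₀ = −αΔT + βΔS across each adjacent pair:
  100–131 m: −αΔT+βΔS = −(2.1 × 10⁻⁴)(-4.8)+(7 × 10⁻⁴)(+1.05) = 1.7 × 10⁻³ → stable
  131–157 m: −αΔT+βΔS = −(2.1 × 10⁻⁴)(+5.8)+(7 × 10⁻⁴)(-1.92) = -2.6 × 10⁻³ → UNSTABLE
  157–181 m: −αΔT+βΔS = −(2.1 × 10⁻⁴)(+0.8)+(7 × 10⁻⁴)(+1.26) = 7.1 × 10⁻⁴ → stable
  181–188 m: −αΔT+βΔS = −(2.1 × 10⁻⁴)(-2.6)+(7 × 10⁻⁴)(-0.60) = 1.3 × 10⁻⁴ → stable
  188–246 m: −αΔT+βΔS = −(2.1 × 10⁻⁴)(-2.2)+(7 × 10⁻⁴)(-0.21) = 3.2 × 10⁻⁴ → stable
The 131–157 m interval has Δρ < 0: lighter water underlies denser water.

131–157 m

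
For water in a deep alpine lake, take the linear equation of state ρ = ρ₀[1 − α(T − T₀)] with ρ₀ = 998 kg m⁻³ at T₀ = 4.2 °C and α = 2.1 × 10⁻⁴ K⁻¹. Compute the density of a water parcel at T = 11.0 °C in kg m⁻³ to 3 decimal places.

996.575 kg m⁻³

T − T₀ = +6.8 K.
Bracket = 1 − α·(+6.8) = 1 + (-1.428 × 10⁻³) = 0.9985720.
ρ = 998 × 0.9985720 = 996.575 kg m⁻³.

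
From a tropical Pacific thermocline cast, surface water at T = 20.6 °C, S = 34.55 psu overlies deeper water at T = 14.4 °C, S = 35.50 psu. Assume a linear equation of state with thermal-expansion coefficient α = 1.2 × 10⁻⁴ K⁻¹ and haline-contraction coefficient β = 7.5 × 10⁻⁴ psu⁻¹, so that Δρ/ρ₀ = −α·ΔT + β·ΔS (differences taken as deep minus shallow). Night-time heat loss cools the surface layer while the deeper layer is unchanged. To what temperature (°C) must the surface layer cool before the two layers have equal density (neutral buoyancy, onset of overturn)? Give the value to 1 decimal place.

8.5 °C

Neutral buoyancy requires Δρ = 0, i.e. −α(T_deep − T_surf′) + β(S_deep − S_surf) = 0.
T_surf′ = T_deep − (β/α)·ΔS = 14.4 − (7.5 × 10⁻⁴/1.2 × 10⁻⁴)·(+0.95) = 8.463 °C.
Cooling required: 20.6 − (8.463) = 12.137 °C.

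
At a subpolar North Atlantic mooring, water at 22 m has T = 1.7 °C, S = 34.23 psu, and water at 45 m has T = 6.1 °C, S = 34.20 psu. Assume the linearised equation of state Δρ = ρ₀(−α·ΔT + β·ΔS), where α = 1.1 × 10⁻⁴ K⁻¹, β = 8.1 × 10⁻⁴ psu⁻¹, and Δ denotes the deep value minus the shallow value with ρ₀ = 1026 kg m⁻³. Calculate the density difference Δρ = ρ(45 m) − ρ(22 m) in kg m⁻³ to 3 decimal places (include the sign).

-0.522 kg m⁻³

ΔT = +4.4 K, ΔS = -0.03 psu (deep − shallow).
Δρ/ρ₀ = −(1.1 × 10⁻⁴)(+4.4) + (8.1 × 10⁻⁴)(-0.03) = -5.083 × 10⁻⁴.
Δρ = 1026 × (-5.083 × 10⁻⁴) = -0.522 kg m⁻³.
Negative Δρ: lighter below, statically unstable.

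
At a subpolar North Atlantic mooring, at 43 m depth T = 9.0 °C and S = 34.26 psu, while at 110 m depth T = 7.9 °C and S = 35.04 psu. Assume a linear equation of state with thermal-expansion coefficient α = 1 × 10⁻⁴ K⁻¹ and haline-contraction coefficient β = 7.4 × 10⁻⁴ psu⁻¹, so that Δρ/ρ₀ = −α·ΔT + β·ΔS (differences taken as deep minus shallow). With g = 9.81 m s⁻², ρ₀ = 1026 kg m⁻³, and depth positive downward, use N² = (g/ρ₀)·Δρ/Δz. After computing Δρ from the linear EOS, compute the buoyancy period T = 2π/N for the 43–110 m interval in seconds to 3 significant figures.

ΔT = -1.1 K, ΔS = +0.78 psu (deep − shallow).
Δρ/ρ₀ = −αΔT + βΔS = 1.10 × 10⁻⁴ + 5.772 × 10⁻⁴ = 6.872 × 10⁻⁴, so Δρ ≈ 0.7051 kg m⁻³.
N² = (g/ρ₀)·Δρ/Δz = g·(Δρ/ρ₀)/Δz = 9.81 × 6.872 × 10⁻⁴ / 67 = 1.0062 × 10⁻⁴ s⁻².
N = √(1.0062 × 10⁻⁴) = 0.010031 rad s⁻¹ → T = 2π/N = 626.38 s ≈ 626 s.

626 s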